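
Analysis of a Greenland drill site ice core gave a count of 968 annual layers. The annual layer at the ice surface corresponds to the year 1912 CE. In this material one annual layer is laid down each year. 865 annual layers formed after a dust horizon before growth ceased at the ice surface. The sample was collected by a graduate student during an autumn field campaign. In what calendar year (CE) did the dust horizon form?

1047 CE

There are 865 annual layers younger than the dust horizon.
1912 − 865 = 1047 CE.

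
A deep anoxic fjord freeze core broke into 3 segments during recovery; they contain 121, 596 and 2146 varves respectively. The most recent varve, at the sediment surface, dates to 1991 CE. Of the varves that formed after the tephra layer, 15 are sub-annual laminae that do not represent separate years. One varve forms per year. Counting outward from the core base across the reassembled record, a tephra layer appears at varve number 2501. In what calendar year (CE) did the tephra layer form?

Total varves = 121 + 596 + 2146 = 2863.
Between varve 2501 and the sediment surface there are 2863 − 2501 = 362 varves.
Removing the 15 false varves leaves 362 − 15 = 347 true varves beyond the tephra layer.
Counting back 347 years from 1991 CE places the tephra layer in 1991 − 347 = 1644 CE.

1644 CE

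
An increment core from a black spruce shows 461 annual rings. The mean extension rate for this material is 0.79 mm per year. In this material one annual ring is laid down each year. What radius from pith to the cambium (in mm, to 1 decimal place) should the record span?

364.2 mm

The record spans 461 years at 0.79 mm per year.
461 years at 0.79 mm/year gives 0.79 × 461 = 364.2 mm.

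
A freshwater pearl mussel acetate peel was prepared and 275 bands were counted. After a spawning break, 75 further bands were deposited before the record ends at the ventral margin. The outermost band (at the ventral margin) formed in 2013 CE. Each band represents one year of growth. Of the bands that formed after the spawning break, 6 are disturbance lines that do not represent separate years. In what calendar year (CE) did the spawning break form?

75 bands formed after the spawning break.
Removing the 6 false bands leaves 75 − 6 = 69 true bands beyond the spawning break.
2013 − 69 = 1944 CE.

1944 CE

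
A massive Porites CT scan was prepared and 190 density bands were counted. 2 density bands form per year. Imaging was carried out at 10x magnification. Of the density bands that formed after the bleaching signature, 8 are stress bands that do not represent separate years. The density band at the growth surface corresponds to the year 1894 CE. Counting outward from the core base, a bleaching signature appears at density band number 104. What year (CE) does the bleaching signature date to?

1855 CE

190 − 104 = 86 density bands lie beyond the bleaching signature toward the growth surface.
86 − 8 false = 78 true density bands after the bleaching signature.
With 2 density bands per year, 78 / 2 = 39 years.
The density band at the growth surface is 1894 CE, so the bleaching signature dates to 1894 − 39 = 1855 CE.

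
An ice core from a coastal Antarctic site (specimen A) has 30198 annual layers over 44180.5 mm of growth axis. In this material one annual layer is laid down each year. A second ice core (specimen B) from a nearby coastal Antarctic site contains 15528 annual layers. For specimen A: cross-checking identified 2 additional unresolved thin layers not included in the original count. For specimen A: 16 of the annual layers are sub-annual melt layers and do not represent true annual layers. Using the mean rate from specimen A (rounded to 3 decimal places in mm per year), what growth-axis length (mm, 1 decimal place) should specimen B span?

22733.0 mm

Specimen A: adjusted count: 30198 − 16 + 2 = 30184 annual layers.
A: Mean rate = 44180.5 mm / 30184 years ≈ 1.464 mm/yr.
B's length ≈ 1.464 × 15528 = 22733.0 mm.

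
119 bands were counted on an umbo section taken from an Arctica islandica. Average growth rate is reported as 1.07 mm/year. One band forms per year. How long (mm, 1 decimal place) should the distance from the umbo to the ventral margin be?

127.3 mm

119 years of growth are recorded.
Predicted length = 1.07 mm/year × 119 years = 127.3 mm.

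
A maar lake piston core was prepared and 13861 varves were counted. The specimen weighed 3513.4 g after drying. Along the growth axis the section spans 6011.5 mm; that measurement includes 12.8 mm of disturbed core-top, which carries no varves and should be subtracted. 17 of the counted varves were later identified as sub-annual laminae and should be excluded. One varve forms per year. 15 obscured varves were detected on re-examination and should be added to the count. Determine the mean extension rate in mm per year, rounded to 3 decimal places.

0.433 mm per year

Correcting the raw count gives 13861 − 17 + 15 = 13859 true varves.
Net length = 6011.5 − 12.8 = 5998.7 mm.
5998.7 mm over 13859 years gives 5998.7 / 13859 ≈ 0.433 mm per year.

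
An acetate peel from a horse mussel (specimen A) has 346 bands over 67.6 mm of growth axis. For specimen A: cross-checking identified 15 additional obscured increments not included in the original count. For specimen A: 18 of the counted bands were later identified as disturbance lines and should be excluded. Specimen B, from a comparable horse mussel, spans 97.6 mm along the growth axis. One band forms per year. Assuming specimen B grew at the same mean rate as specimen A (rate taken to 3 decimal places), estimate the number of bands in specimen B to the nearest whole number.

495 bands

Specimen A: true band count = 346 − 18 + 15 = 343.
A: Mean rate = 67.6 mm / 343 years ≈ 0.197 mm/year.
For B, 97.6 / 0.197 = 495.43 years ≈ 495 bands.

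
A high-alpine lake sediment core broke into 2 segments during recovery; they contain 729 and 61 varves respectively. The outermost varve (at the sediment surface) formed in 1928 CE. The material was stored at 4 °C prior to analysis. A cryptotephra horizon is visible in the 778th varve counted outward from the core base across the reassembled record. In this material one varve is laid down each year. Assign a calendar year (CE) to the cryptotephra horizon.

Total varves = 729 + 61 = 790.
Between varve 778 and the sediment surface there are 790 − 778 = 12 varves.
Counting back 12 years from 1928 CE places the cryptotephra horizon in 1928 − 12 = 1916 CE.

1916 CE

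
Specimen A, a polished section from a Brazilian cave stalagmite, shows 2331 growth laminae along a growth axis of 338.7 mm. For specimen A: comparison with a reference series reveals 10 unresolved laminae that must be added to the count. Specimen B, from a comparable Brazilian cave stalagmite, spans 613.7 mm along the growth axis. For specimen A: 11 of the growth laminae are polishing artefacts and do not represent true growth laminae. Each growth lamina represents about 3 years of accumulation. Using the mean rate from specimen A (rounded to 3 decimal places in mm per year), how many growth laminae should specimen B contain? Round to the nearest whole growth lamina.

Specimen A: correcting the raw count gives 2331 − 11 + 10 = 2330 true growth laminae.
Specimen A: at 3 years per growth lamina, 2330 × 3 = 6990 years.
A: 338.7 mm over 6990 years gives 338.7 / 6990 ≈ 0.048 mm/year.
Specimen B: 613.7 mm / 0.048 mm per year = 12785.42 years; at 3 years per growth lamina that is 12785.42 / 3 ≈ 4262 growth laminae.

4262 growth laminae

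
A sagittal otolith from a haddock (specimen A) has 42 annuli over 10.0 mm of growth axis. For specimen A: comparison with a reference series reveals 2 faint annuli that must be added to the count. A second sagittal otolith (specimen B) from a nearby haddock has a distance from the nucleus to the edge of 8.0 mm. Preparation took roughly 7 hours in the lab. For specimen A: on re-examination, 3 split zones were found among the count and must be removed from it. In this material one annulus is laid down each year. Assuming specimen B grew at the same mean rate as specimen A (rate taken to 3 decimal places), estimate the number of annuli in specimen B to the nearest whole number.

33 annuli

Specimen A: after corrections the count is 42 − 3 + 2 = 41 annuli.
A: Extension rate ≈ 10.0 / 41 = 0.244 mm/yr.
Specimen B: 8.0 mm / 0.244 mm per year = 32.79 years ≈ 33 annuli.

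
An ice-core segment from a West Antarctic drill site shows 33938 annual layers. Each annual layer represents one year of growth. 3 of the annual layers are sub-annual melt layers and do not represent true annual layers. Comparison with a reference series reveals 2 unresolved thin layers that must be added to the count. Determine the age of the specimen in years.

33937 years

Correcting the raw count gives 33938 − 3 + 2 = 33937 true annual layers.
With a one-to-one annual layer periodicity this is 33937 years.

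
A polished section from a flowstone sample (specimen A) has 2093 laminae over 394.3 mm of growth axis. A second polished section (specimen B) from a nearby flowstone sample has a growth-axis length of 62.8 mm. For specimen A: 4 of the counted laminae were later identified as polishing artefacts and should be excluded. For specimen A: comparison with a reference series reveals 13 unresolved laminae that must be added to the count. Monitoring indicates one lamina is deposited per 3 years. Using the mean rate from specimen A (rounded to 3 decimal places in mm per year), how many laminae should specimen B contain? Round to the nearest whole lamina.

332 laminae

Specimen A: after corrections the count is 2093 − 4 + 13 = 2102 laminae.
Specimen A: multiplying by 3 years per lamina: 2102 × 3 = 6306 years.
A: Mean rate = 394.3 mm / 6306 years ≈ 0.063 mm/year.
B spans 62.8 / 0.063 = 996.83 years; at 3 years per lamina that is 996.83 / 3 ≈ 332 laminae.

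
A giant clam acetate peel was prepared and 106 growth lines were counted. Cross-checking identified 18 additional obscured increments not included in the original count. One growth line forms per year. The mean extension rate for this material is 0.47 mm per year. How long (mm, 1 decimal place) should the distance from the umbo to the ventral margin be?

58.3 mm

Correcting the raw count gives 106 + 18 = 124 true growth lines.
Predicted length = 0.47 mm/year × 124 years = 58.3 mm.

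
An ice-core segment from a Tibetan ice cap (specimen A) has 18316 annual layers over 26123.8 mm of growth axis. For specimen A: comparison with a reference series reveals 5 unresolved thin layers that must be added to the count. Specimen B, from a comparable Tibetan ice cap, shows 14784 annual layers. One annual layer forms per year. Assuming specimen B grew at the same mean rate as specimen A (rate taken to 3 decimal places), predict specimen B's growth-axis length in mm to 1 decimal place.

Specimen A: correcting the raw count gives 18316 + 5 = 18321 true annual layers.
A: Mean rate = 26123.8 mm / 18321 years ≈ 1.426 mm/year.
Length of B = 1.426 × 14784 = 21082.0 mm.

21082.0 mm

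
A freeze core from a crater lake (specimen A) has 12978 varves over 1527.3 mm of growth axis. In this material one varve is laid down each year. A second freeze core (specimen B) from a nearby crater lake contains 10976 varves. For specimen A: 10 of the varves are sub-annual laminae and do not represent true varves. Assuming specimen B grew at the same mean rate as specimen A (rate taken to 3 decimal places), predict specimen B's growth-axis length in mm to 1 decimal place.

1295.2 mm

Specimen A: adjusted count: 12978 − 10 = 12968 varves.
A: Mean rate = 1527.3 mm / 12968 years ≈ 0.118 mm/year.
Length of B = 0.118 × 10976 = 1295.2 mm.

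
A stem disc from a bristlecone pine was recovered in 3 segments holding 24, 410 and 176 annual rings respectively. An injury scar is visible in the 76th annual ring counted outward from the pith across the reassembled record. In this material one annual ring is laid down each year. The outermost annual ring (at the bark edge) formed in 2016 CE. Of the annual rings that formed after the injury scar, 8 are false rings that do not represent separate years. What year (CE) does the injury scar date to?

Total annual rings = 24 + 410 + 176 = 610.
610 − 76 = 534 annual rings lie beyond the injury scar toward the bark edge.
Excluding 8 false annual rings: 534 − 8 = 526.
Counting back 526 years from 2016 CE places the injury scar in 2016 − 526 = 1490 CE.

1490 CE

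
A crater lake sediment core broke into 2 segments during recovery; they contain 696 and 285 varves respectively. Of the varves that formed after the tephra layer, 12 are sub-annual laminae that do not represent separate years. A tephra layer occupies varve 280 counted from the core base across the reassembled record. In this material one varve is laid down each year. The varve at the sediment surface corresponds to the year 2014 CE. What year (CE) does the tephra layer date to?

1325 CE

Total varves = 696 + 285 = 981.
The tephra layer sits at varve 280 from the core base, so 981 − 280 = 701 varves formed after it.
Excluding 12 false varves: 701 − 12 = 689.
Counting back 689 years from 2014 CE places the tephra layer in 2014 − 689 = 1325 CE.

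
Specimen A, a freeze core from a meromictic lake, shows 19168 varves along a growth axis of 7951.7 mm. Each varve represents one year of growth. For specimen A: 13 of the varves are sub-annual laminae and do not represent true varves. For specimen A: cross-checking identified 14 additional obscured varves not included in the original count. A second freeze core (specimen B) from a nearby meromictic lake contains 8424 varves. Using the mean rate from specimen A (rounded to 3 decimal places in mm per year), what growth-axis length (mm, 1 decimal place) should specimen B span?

3496.0 mm

Specimen A: correcting the raw count gives 19168 − 13 + 14 = 19169 true varves.
A: Extension rate ≈ 7951.7 / 19169 = 0.415 mm per year.
B's length ≈ 0.415 × 8424 = 3496.0 mm.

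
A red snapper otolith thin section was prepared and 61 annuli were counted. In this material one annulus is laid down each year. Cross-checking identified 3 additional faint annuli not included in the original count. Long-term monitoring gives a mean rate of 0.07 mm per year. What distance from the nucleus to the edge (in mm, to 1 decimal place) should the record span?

Adjusted count: 61 + 3 = 64 annuli.
Length ≈ 0.07 × 64 = 4.5 mm.

4.5 mm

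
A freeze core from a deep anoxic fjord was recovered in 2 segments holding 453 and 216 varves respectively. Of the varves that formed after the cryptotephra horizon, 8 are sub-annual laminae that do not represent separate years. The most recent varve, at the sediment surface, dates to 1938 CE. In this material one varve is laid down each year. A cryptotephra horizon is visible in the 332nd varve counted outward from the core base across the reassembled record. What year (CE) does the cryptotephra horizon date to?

Total varves = 453 + 216 = 669.
Between varve 332 and the sediment surface there are 669 − 332 = 337 varves.
Excluding 8 false varves: 337 − 8 = 329.
The varve at the sediment surface is 1938 CE, so the cryptotephra horizon dates to 1938 − 329 = 1609 CE.

1609 CE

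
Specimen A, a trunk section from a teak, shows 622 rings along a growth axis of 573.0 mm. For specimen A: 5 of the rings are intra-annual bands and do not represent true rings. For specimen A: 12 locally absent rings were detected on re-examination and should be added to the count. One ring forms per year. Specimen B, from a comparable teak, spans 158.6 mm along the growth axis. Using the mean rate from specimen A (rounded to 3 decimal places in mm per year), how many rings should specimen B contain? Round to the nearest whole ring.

Specimen A: adjusted count: 622 − 5 + 12 = 629 rings.
A: Extension rate ≈ 573.0 / 629 = 0.911 mm per year.
Specimen B: 158.6 mm / 0.911 mm per year = 174.09 years ≈ 174 rings.

174 rings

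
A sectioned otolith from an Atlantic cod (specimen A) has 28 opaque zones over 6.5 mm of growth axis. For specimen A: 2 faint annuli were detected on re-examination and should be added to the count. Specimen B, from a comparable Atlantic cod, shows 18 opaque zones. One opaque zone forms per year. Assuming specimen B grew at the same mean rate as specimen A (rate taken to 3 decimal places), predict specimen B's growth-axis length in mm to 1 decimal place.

3.9 mm

Specimen A: adjusted count: 28 + 2 = 30 opaque zones.
A: Extension rate ≈ 6.5 / 30 = 0.217 mm/year.
Length of B = 0.217 × 18 = 3.9 mm.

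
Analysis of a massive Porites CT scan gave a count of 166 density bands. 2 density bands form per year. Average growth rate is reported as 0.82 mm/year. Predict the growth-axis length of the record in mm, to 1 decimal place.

With 2 density bands per year, 166 / 2 = 83 years.
Predicted length = 0.82 mm/year × 83 years = 68.1 mm.

68.1 mm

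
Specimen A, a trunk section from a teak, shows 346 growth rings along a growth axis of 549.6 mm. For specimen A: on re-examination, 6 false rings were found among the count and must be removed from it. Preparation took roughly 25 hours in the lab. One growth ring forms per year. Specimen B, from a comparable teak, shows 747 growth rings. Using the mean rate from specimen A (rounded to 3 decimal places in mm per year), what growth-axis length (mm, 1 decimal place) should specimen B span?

1207.2 mm

Specimen A: correcting the raw count gives 346 − 6 = 340 true growth rings.
A: 549.6 mm over 340 years gives 549.6 / 340 ≈ 1.616 mm/year.
Length of B = 1.616 × 747 = 1207.2 mm.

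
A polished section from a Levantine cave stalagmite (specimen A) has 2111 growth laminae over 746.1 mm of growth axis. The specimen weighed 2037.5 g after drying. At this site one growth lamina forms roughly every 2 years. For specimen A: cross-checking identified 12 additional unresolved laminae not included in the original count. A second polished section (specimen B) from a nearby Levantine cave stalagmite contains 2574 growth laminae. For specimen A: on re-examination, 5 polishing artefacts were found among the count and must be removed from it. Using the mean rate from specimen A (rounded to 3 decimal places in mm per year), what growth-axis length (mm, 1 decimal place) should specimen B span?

906.0 mm

Specimen A: after corrections the count is 2111 − 5 + 12 = 2118 growth laminae.
Specimen A: 2118 growth laminae at 2 years each span 2118 × 2 = 4236 years.
A: Mean rate = 746.1 mm / 4236 years ≈ 0.176 mm/year.
Specimen B: multiplying by 2 years per growth lamina: 2574 × 2 = 5148 years. For B, 0.176 mm/year × 5148 years = 906.0 mm.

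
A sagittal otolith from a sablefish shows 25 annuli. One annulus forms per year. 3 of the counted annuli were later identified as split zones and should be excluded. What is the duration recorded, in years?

22 years

Correcting the raw count gives 25 − 3 = 22 true annuli.
One annulus per year makes the duration 22 years.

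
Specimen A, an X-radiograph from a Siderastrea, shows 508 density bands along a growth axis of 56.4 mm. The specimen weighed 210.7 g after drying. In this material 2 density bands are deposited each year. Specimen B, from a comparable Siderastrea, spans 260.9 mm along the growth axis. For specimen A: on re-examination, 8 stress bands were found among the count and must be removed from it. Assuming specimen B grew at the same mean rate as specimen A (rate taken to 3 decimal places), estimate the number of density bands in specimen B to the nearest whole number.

2309 density bands

Specimen A: adjusted count: 508 − 8 = 500 density bands.
Specimen A: with 2 density bands per year, 500 / 2 = 250 years.
A: Extension rate ≈ 56.4 / 250 = 0.226 mm per year.
Specimen B: 260.9 mm / 0.226 mm per year = 1154.42 years; at 2 density bands per year that is 1154.42 × 2 ≈ 2309 density bands.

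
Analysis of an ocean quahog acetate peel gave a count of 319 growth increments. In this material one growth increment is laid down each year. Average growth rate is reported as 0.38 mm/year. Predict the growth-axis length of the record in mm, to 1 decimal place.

The record spans 319 years at 0.38 mm per year.
Length ≈ 0.38 × 319 = 121.2 mm.

121.2 mm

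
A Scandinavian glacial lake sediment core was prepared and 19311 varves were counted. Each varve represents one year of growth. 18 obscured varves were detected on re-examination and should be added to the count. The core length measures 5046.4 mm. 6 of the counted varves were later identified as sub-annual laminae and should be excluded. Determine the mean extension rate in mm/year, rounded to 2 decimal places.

After corrections the count is 19311 − 6 + 18 = 19323 varves.
Mean rate = 5046.4 mm / 19323 years ≈ 0.26 mm/year.

0.26 mm/year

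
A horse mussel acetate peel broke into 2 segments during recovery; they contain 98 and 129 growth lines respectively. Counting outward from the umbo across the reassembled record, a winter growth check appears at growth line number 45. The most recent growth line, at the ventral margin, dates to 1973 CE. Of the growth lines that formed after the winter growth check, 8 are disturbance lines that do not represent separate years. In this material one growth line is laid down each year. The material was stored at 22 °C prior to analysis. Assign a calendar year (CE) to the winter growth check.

Total growth lines = 98 + 129 = 227.
Between growth line 45 and the ventral margin there are 227 − 45 = 182 growth lines.
182 − 8 false = 174 true growth lines after the winter growth check.
Counting back 174 years from 1973 CE places the winter growth check in 1973 − 174 = 1799 CE.

1799 CE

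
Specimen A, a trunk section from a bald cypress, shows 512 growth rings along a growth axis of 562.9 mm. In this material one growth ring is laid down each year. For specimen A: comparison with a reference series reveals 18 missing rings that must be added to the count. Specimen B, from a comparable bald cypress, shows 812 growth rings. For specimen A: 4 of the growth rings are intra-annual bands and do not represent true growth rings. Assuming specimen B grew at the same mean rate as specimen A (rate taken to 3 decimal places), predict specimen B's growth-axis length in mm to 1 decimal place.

868.8 mm

Specimen A: after corrections the count is 512 − 4 + 18 = 526 growth rings.
A: Mean rate = 562.9 mm / 526 years ≈ 1.070 mm/year.
For B, 1.070 mm/year × 812 years = 868.8 mm.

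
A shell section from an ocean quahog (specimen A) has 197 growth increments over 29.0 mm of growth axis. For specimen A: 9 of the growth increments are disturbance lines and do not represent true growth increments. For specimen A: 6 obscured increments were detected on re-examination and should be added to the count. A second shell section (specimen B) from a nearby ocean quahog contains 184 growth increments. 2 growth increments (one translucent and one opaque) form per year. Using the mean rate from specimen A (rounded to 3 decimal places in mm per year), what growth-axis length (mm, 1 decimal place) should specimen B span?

27.5 mm

Specimen A: correcting the raw count gives 197 − 9 + 6 = 194 true growth increments.
Specimen A: with 2 growth increments per year, 194 / 2 = 97 years.
A: Extension rate ≈ 29.0 / 97 = 0.299 mm/year.
Specimen B: with 2 growth increments per year, 184 / 2 = 92 years. B's length ≈ 0.299 × 92 = 27.5 mm.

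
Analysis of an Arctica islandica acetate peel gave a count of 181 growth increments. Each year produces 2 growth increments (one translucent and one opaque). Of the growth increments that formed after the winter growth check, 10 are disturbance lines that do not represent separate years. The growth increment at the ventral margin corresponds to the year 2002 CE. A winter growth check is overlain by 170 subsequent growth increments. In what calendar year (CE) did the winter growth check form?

1922 CE

170 growth increments formed after the winter growth check.
Excluding 10 false growth increments: 170 − 10 = 160.
With 2 growth increments per year, 160 / 2 = 80 years.
2002 − 80 = 1922 CE.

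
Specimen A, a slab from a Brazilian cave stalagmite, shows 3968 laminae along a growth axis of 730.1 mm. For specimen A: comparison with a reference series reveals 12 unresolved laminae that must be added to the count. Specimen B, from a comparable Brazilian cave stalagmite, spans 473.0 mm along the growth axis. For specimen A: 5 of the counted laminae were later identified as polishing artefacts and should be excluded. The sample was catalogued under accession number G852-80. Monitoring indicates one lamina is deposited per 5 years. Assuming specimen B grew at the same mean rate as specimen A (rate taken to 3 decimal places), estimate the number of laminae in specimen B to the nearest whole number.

2557 laminae

Specimen A: correcting the raw count gives 3968 − 5 + 12 = 3975 true laminae.
Specimen A: at 5 years per lamina, 3975 × 5 = 19875 years.
A: 730.1 mm over 19875 years gives 730.1 / 19875 ≈ 0.037 mm per year.
For B, 473.0 / 0.037 = 12783.78 years; at 5 years per lamina that is 12783.78 / 5 ≈ 2557 laminae.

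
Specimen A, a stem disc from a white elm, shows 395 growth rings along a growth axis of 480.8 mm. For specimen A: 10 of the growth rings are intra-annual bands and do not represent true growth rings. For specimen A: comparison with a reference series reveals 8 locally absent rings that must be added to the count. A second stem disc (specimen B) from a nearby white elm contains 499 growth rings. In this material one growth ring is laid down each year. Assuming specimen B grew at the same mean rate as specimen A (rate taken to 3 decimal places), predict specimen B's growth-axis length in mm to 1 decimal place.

Specimen A: after corrections the count is 395 − 10 + 8 = 393 growth rings.
A: Mean rate = 480.8 mm / 393 years ≈ 1.223 mm/year.
Length of B = 1.223 × 499 = 610.3 mm.

610.3 mm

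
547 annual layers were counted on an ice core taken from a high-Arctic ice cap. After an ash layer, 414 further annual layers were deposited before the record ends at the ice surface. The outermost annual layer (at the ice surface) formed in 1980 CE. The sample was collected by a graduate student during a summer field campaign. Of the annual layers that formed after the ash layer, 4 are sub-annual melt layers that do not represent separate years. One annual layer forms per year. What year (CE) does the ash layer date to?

414 annual layers formed after the ash layer.
Excluding 4 false annual layers: 414 − 4 = 410.
1980 − 410 = 1570 CE.

1570 CE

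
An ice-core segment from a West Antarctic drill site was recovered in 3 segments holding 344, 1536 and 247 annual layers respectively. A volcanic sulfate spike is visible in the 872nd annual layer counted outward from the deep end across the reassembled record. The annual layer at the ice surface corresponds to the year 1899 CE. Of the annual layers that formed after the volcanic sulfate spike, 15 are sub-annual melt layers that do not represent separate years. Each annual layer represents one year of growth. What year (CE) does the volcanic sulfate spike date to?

Total annual layers = 344 + 1536 + 247 = 2127.
Between annual layer 872 and the ice surface there are 2127 − 872 = 1255 annual layers.
1255 − 15 false = 1240 true annual layers after the volcanic sulfate spike.
Counting back 1240 years from 1899 CE places the volcanic sulfate spike in 1899 − 1240 = 659 CE.

659 CE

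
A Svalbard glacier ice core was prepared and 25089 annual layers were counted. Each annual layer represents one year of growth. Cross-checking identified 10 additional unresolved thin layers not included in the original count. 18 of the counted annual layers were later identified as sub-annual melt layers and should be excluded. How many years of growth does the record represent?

Correcting the raw count gives 25089 − 18 + 10 = 25081 true annual layers.
With a one-to-one annual layer periodicity this is 25081 years.

25081 yr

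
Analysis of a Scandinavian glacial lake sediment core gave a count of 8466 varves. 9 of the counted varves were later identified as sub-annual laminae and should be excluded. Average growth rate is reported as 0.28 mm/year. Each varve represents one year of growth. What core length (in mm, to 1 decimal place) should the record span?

2368.0 mm

Adjusted count: 8466 − 9 = 8457 varves.
Predicted length = 0.28 mm/year × 8457 years = 2368.0 mm.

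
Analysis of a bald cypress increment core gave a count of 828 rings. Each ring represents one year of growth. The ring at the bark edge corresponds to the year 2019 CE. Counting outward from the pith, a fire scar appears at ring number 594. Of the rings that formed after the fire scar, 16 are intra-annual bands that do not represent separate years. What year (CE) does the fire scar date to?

1801 CE

The fire scar sits at ring 594 from the pith, so 828 − 594 = 234 rings formed after it.
Removing the 16 false rings leaves 234 − 16 = 218 true rings beyond the fire scar.
Counting back 218 years from 2019 CE places the fire scar in 2019 − 218 = 1801 CE.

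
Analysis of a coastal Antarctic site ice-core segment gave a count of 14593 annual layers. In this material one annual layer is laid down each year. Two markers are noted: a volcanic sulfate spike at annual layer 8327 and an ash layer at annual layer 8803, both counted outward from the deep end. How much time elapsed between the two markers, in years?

476 yr

Separation: 8803 − 8327 = 476 annual layers.
One annual layer per year makes the interval 476 years.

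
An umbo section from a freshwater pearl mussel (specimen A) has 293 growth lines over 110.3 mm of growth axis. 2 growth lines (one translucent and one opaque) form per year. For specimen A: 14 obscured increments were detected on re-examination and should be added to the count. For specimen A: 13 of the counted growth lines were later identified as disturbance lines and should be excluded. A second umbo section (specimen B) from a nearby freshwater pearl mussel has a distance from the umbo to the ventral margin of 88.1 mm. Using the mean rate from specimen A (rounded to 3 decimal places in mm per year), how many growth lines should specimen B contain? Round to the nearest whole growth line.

Specimen A: after corrections the count is 293 − 13 + 14 = 294 growth lines.
Specimen A: 294 growth lines at 2 per year is 294 / 2 = 147 years.
A: 110.3 mm over 147 years gives 110.3 / 147 ≈ 0.750 mm/yr.
For B, 88.1 / 0.750 = 117.47 years; at 2 growth lines per year that is 117.47 × 2 ≈ 235 growth lines.

235 growth lines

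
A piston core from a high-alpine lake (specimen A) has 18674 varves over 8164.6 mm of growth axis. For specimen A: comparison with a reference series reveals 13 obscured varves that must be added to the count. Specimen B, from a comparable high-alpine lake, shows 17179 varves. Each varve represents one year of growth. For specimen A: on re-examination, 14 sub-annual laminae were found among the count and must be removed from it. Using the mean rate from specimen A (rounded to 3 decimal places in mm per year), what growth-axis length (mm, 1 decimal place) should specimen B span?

Specimen A: correcting the raw count gives 18674 − 14 + 13 = 18673 true varves.
A: Mean rate = 8164.6 mm / 18673 years ≈ 0.437 mm/year.
B's length ≈ 0.437 × 17179 = 7507.2 mm.

7507.2 mm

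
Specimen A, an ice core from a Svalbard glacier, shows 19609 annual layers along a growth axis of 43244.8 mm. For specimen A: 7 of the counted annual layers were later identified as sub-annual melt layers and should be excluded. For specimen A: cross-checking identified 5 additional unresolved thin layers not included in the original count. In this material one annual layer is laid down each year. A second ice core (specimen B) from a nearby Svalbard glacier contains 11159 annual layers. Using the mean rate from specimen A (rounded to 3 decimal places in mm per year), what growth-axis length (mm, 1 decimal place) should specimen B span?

Specimen A: correcting the raw count gives 19609 − 7 + 5 = 19607 true annual layers.
A: 43244.8 mm over 19607 years gives 43244.8 / 19607 ≈ 2.206 mm per year.
For B, 2.206 mm/year × 11159 years = 24616.8 mm.

24616.8 mm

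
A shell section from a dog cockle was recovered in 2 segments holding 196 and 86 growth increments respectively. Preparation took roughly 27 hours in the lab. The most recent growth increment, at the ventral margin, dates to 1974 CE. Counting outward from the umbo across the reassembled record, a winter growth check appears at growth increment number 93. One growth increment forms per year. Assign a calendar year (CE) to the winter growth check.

Total growth increments = 196 + 86 = 282.
282 − 93 = 189 growth increments lie beyond the winter growth check toward the ventral margin.
1974 − 189 = 1785 CE.

1785 CE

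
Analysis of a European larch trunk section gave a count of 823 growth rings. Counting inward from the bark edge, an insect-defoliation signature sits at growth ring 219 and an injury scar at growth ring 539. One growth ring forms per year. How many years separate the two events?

The two markers are separated by 539 − 219 = 320 growth rings.
That is 320 years at one growth ring per year.

320 yr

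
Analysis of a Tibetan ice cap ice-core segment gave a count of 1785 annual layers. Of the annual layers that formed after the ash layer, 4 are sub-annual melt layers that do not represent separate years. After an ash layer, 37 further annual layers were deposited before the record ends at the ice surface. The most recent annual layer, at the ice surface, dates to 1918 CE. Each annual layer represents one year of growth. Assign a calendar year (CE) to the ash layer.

37 annual layers formed after the ash layer.
Removing the 4 false annual layers leaves 37 − 4 = 33 true annual layers beyond the ash layer.
The annual layer at the ice surface is 1918 CE, so the ash layer dates to 1918 − 33 = 1885 CE.

1885 CE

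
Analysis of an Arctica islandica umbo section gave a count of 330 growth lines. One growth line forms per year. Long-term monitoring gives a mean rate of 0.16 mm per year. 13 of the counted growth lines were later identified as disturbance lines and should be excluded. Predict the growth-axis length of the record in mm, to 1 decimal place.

Correcting the raw count gives 330 − 13 = 317 true growth lines.
Predicted length = 0.16 mm/year × 317 years = 50.7 mm.

50.7 mm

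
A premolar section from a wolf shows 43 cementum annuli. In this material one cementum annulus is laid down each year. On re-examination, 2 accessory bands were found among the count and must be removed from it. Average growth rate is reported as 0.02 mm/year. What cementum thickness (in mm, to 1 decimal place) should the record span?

0.8 mm

Adjusted count: 43 − 2 = 41 cementum annuli.
41 years at 0.02 mm/year gives 0.02 × 41 = 0.8 mm.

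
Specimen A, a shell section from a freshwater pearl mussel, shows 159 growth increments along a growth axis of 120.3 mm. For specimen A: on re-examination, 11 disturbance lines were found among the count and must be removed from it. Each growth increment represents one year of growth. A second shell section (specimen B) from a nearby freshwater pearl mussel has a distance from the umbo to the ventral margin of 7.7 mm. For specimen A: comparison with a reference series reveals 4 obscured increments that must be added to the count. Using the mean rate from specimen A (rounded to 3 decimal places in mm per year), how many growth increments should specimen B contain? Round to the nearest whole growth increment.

10 growth increments

Specimen A: true growth increment count = 159 − 11 + 4 = 152.
A: 120.3 mm over 152 years gives 120.3 / 152 ≈ 0.791 mm/yr.
For B, 7.7 / 0.791 = 9.73 years ≈ 10 growth increments.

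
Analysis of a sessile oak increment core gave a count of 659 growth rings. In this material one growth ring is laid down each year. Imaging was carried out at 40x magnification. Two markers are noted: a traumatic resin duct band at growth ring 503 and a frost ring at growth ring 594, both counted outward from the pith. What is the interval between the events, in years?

Separation: 594 − 503 = 91 growth rings.
At one growth ring per year, 91 years elapsed between them.

91 yr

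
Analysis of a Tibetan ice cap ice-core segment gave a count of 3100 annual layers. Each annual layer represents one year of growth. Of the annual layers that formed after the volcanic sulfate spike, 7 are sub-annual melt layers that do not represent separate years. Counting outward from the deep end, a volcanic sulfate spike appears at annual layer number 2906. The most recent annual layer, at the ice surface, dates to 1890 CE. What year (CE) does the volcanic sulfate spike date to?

1703 CE

The volcanic sulfate spike sits at annual layer 2906 from the deep end, so 3100 − 2906 = 194 annual layers formed after it.
Removing the 7 false annual layers leaves 194 − 7 = 187 true annual layers beyond the volcanic sulfate spike.
Counting back 187 years from 1890 CE places the volcanic sulfate spike in 1890 − 187 = 1703 CE.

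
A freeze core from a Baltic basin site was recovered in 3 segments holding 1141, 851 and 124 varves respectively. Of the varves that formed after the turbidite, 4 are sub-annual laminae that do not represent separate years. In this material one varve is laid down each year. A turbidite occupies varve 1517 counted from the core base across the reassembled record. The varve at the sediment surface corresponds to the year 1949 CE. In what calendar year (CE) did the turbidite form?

1354 CE

Total varves = 1141 + 851 + 124 = 2116.
Between varve 1517 and the sediment surface there are 2116 − 1517 = 599 varves.
Removing the 4 false varves leaves 599 − 4 = 595 true varves beyond the turbidite.
1949 − 595 = 1354 CE.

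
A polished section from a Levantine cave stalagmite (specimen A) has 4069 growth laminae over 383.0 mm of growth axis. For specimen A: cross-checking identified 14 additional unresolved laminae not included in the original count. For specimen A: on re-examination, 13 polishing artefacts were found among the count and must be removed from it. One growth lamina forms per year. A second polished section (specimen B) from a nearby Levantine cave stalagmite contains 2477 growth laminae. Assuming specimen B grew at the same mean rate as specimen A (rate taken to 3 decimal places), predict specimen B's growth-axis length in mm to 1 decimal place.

232.8 mm

Specimen A: true growth lamina count = 4069 − 13 + 14 = 4070.
A: Mean rate = 383.0 mm / 4070 years ≈ 0.094 mm/yr.
Length of B = 0.094 × 2477 = 232.8 mm.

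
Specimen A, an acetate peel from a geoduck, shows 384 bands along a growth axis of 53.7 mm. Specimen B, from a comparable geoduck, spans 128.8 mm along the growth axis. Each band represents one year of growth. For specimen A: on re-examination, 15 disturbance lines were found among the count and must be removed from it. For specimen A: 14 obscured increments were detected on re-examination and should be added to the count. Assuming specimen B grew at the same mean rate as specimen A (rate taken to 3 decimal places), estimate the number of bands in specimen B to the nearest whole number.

Specimen A: after corrections the count is 384 − 15 + 14 = 383 bands.
A: Mean rate = 53.7 mm / 383 years ≈ 0.140 mm/yr.
B spans 128.8 / 0.140 = 920.00 years ≈ 920 bands.

920 bands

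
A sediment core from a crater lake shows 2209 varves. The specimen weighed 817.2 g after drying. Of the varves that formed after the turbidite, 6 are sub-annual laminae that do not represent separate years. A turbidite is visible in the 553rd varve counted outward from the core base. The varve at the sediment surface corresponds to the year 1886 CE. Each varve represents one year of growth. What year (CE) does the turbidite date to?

236 CE

2209 − 553 = 1656 varves lie beyond the turbidite toward the sediment surface.
Removing the 6 false varves leaves 1656 − 6 = 1650 true varves beyond the turbidite.
1886 − 1650 = 236 CE.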